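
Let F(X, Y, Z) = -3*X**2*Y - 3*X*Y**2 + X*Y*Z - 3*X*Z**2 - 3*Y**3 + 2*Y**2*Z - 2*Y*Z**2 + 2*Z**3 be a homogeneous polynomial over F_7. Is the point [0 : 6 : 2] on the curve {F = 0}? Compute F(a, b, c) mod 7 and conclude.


F(0,6,2) ≡ 3 (mod 7); P is NOT on the curve.

Evaluate F(0, 6, 2) term-by-term (mod 7).
  -3*X**2*Y ↦ -3·0·6·1 = 0
  -3*X*Y**2 ↦ -3·0·36·1 = 0
  X*Y*Z ↦ 1·0·6·2 = 0
  -3*X*Z**2 ↦ -3·0·1·4 = 0
  -3*Y**3 ↦ -3·1·216·1 = -648
  2*Y**2*Z ↦ 2·1·36·2 = 144
  -2*Y*Z**2 ↦ -2·1·6·4 = -48
  2*Z**3 ↦ 2·1·1·8 = 16
Sum: F(0, 6, 2) = (0) + (0) + (0) + (0) + (-648) + (144) + (-48) + (16) = -536.
Reducing mod 7: -536 ≡ 3 (mod 7).
Since F(a, b, c) ≡ 3 ≠ 0 (mod 7), P does NOT lie on the curve.


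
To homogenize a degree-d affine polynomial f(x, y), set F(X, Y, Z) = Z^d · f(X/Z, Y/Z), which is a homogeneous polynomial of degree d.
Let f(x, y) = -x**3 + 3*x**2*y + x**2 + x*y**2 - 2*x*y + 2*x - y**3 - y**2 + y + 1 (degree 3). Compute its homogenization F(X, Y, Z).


F(X, Y, Z) = -X**3 + 3*X**2*Y + X**2*Z + X*Y**2 - 2*X*Y*Z + 2*X*Z**2 - Y**3 - Y**2*Z + Y*Z**2 + Z**3

deg(f) = 3.
Substitute x = X/Z, y = Y/Z into f, then multiply by Z^3.
  monomial -1·x^3·y^0 ↦ -1·X^3·Y^0·Z^0.
  monomial 3·x^2·y^1 ↦ 3·X^2·Y^1·Z^0.
  monomial 1·x^2·y^0 ↦ 1·X^2·Y^0·Z^1.
  monomial 1·x^1·y^2 ↦ 1·X^1·Y^2·Z^0.
  monomial -2·x^1·y^1 ↦ -2·X^1·Y^1·Z^1.
  monomial 2·x^1·y^0 ↦ 2·X^1·Y^0·Z^2.
  monomial -1·x^0·y^3 ↦ -1·X^0·Y^3·Z^0.
  monomial -1·x^0·y^2 ↦ -1·X^0·Y^2·Z^1.
  monomial 1·x^0·y^1 ↦ 1·X^0·Y^1·Z^2.
  monomial 1·x^0·y^0 ↦ 1·X^0·Y^0·Z^3.
Collecting: F(X, Y, Z) = -X**3 + 3*X**2*Y + X**2*Z + X*Y**2 - 2*X*Y*Z + 2*X*Z**2 - Y**3 - Y**2*Z + Y*Z**2 + Z**3.


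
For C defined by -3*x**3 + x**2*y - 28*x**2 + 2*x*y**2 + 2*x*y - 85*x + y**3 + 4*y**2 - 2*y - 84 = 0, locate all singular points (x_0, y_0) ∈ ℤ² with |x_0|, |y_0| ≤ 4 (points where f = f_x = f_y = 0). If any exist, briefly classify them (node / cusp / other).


Singular points: {(-3, 1)}; classification: cusp.

Compute partial derivatives:
  f_x = -9*x**2 + 2*x*y - 56*x + 2*y**2 + 2*y - 85.
  f_y = x**2 + 4*x*y + 2*x + 3*y**2 + 8*y - 2.
Scan x_0 ∈ {−4, ..., 4}. For each x_0, f_y(x_0, y) is a polynomial in y; find its integer roots y ∈ {−4, ..., 4}, then test f_x and f at those candidates.
  x = -4: f_y(-4, y) = 3*y**2 - 8*y + 6; no integer root y with |y| ≤ 4.
  x = -3: f_y(-3, y) = 3*y**2 - 4*y + 1; vanishes at y ∈ {1}. (-3, 1): f_x = 0, f = 0 — SINGULAR.
  x = -2: f_y(-2, y) = 3*y**2 - 2; no integer root y with |y| ≤ 4.
  x = -1: f_y(-1, y) = 3*y**2 + 4*y - 3; no integer root y with |y| ≤ 4.
  x = 0: f_y(0, y) = 3*y**2 + 8*y - 2; no integer root y with |y| ≤ 4.
  x = 1: f_y(1, y) = 3*y**2 + 12*y + 1; no integer root y with |y| ≤ 4.
  x = 2: f_y(2, y) = 3*y**2 + 16*y + 6; no integer root y with |y| ≤ 4.
  x = 3: f_y(3, y) = 3*y**2 + 20*y + 13; no integer root y with |y| ≤ 4.
  x = 4: f_y(4, y) = 3*y**2 + 24*y + 22; no integer root y with |y| ≤ 4.
Only singular point on the grid: (-3, 1).
Classify: substitute x = -3 + u, y = 1 + v and expand: f = -3*u**3 + u**2*v + 2*u*v**2 + v**3 + v**2.
No constant or linear terms (consistent with a singular point). Quadratic part: v**2. Cubic part: -3*u**3 + u**2*v + 2*u*v**2 + v**3.
The quadratic part v**2 is a perfect square, so there is a single (double) tangent line v = 0, i.e. y = 1. Restricting the cubic part to that line (v = 0) leaves -3*u**3 ≠ 0, so f is not divisible by v and the branch is v² ≈ 3*u**3 to lowest order — this is a cusp.
Classification: cusp.


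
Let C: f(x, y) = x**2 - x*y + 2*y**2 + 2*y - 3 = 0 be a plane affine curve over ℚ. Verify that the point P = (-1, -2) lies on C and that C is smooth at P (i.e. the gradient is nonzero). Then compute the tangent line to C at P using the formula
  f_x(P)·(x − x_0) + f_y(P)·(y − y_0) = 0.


Tangent line at P: -5*y - 10 = 0.

Step 1: f(-1, -2) = 0, so P lies on C.
Step 2: partial derivatives
  f_x(x, y) = 2*x - y, f_y(x, y) = -x + 4*y + 2.
  f_x(P) = 0, f_y(P) = -5 (gradient nonzero, so P is smooth).
Step 3: tangent line at P: 0·(x − -1) + -5·(y − -2) = 0.
Expanding: -5*y - 10 = 0.


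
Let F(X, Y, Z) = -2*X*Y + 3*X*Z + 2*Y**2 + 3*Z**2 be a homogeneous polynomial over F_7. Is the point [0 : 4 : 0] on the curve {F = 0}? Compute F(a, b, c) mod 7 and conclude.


F(0,4,0) ≡ 4 (mod 7); P is NOT on the curve.

Evaluate F(0, 4, 0) term-by-term (mod 7).
  -2*X*Y ↦ -2·0·4·1 = 0
  3*X*Z ↦ 3·0·1·0 = 0
  2*Y**2 ↦ 2·1·16·1 = 32
  3*Z**2 ↦ 3·1·1·0 = 0
Sum: F(0, 4, 0) = (0) + (0) + (32) + (0) = 32.
Reducing mod 7: 32 ≡ 4 (mod 7).
Since F(a, b, c) ≡ 4 ≠ 0 (mod 7), P does NOT lie on the curve.


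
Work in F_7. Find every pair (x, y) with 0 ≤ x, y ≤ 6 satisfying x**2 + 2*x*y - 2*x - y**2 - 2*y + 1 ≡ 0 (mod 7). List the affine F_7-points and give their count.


Affine F_7-points: {(0, 2), (0, 3), (1, 0), (2, 4), (2, 5), (3, 1), (3, 3), (4, 1), (4, 5), (5, 2), (5, 6), (6, 4), (6, 6)}; count = 13.

For each of the 49 pairs (x, y) ∈ F_7², evaluate f(x, y) mod 7. Record the zeros.
  x = 0: [0↦1, 1↦5, 2↦0, 3↦0, 4↦5, 5↦1, 6↦2]  zeros at y ∈ {2, 3}
  x = 1: [0↦0, 1↦6, 2↦3, 3↦5, 4↦5, 5↦3, 6↦6]  zeros at y ∈ {0}
  x = 2: [0↦1, 1↦2, 2↦1, 3↦5, 4↦0, 5↦0, 6↦5]  zeros at y ∈ {4, 5}
  x = 3: [0↦4, 1↦0, 2↦1, 3↦0, 4↦4, 5↦6, 6↦6]  zeros at y ∈ {1, 3}
  x = 4: [0↦2, 1↦0, 2↦3, 3↦4, 4↦3, 5↦0, 6↦2]  zeros at y ∈ {1, 5}
  x = 5: [0↦2, 1↦2, 2↦0, 3↦3, 4↦4, 5↦3, 6↦0]  zeros at y ∈ {2, 6}
  x = 6: [0↦4, 1↦6, 2↦6, 3↦4, 4↦0, 5↦1, 6↦0]  zeros at y ∈ {4, 6}
Collecting zeros: affine points = {(0, 2), (0, 3), (1, 0), (2, 4), (2, 5), (3, 1), (3, 3), (4, 1), (4, 5), (5, 2), (5, 6), (6, 4), (6, 6)}.
Total count |C(F_7)_aff| = 13.


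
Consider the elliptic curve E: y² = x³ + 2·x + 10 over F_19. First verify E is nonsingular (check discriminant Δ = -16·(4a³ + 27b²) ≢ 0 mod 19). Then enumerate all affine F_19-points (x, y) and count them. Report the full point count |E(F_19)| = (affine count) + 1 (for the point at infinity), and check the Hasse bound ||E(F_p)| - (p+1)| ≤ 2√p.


Affine points = {(3, 9), (3, 10), (4, 5), (4, 14), (7, 5), (7, 14), (8, 5), (8, 14), (9, 4), (9, 15), (10, 2), (10, 17), (17, 6), (17, 13), (18, 8), (18, 11)}; affine count = 16; |E(F_19)| = 17.

Discriminant check: Δ ∝ 4a³ + 27b² = 4·2³ + 27·10² = 4·8 + 27·100 ≡ 15 (mod 19). Nonzero ⇒ E is nonsingular.
For each x ∈ F_19, compute rhs = x³ + 2·x + 10 mod 19, then count y ∈ F_19 with y² ≡ rhs.
  x = 0: rhs = 10, matching y values: none (0 points).
  x = 1: rhs = 13, matching y values: none (0 points).
  x = 2: rhs = 3, matching y values: none (0 points).
  x = 3: rhs = 5, matching y values: 9, 10 (2 points).
  x = 4: rhs = 6, matching y values: 5, 14 (2 points).
  x = 5: rhs = 12, matching y values: none (0 points).
  x = 6: rhs = 10, matching y values: none (0 points).
  x = 7: rhs = 6, matching y values: 5, 14 (2 points).
  x = 8: rhs = 6, matching y values: 5, 14 (2 points).
  x = 9: rhs = 16, matching y values: 4, 15 (2 points).
  x = 10: rhs = 4, matching y values: 2, 17 (2 points).
  x = 11: rhs = 14, matching y values: none (0 points).
  x = 12: rhs = 14, matching y values: none (0 points).
  x = 13: rhs = 10, matching y values: none (0 points).
  x = 14: rhs = 8, matching y values: none (0 points).
  x = 15: rhs = 14, matching y values: none (0 points).
  x = 16: rhs = 15, matching y values: none (0 points).
  x = 17: rhs = 17, matching y values: 6, 13 (2 points).
  x = 18: rhs = 7, matching y values: 8, 11 (2 points).
Total affine count: 16.
Full point count |E(F_19)| = 16 + 1 = 17.
Hasse bound: |17 − (19+1)| = |-3| = 3 ≤ 2√19 ≈ 8.7178 ✓.


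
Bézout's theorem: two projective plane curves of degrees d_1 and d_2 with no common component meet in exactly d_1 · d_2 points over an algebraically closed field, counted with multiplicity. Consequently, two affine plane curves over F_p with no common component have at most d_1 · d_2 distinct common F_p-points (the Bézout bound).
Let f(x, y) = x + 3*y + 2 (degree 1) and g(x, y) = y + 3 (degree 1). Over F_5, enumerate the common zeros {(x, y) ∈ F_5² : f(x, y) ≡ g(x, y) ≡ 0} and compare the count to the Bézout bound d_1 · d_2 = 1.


Common zeros: {(2, 2)}; count = 1; Bézout bound = 1.

deg(f) = 1, deg(g) = 1, so Bézout bound = 1.
Scan x ∈ F_5. For each x, list the y ∈ F_5 with f(x, y) ≡ 0 and those with g(x, y) ≡ 0 (mod 5); the common zeros in that column are the intersection.
  x = 0: f ≡ 0 at y ∈ {1}; g ≡ 0 at y ∈ {2}; common: ∅.
  x = 1: f ≡ 0 at y ∈ {4}; g ≡ 0 at y ∈ {2}; common: ∅.
  x = 2: f ≡ 0 at y ∈ {2}; g ≡ 0 at y ∈ {2}; common: {2}.
  x = 3: f ≡ 0 at y ∈ {0}; g ≡ 0 at y ∈ {2}; common: ∅.
  x = 4: f ≡ 0 at y ∈ {3}; g ≡ 0 at y ∈ {2}; common: ∅.
Collecting: common zeros = {(2, 2)}, so the count is 1.
Comparison with the Bézout bound: 1 ≤ 1 = deg(f)·deg(g), as expected for curves with no common component (the bound is attained).


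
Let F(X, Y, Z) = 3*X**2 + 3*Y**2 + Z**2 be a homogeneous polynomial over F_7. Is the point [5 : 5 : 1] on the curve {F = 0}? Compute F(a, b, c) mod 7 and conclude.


F(5,5,1) ≡ 4 (mod 7); P is NOT on the curve.

Evaluate F(5, 5, 1) term-by-term (mod 7).
  3*X**2 ↦ 3·25·1·1 = 75
  3*Y**2 ↦ 3·1·25·1 = 75
  Z**2 ↦ 1·1·1·1 = 1
Sum: F(5, 5, 1) = (75) + (75) + (1) = 151.
Reducing mod 7: 151 ≡ 4 (mod 7).
Since F(a, b, c) ≡ 4 ≠ 0 (mod 7), P does NOT lie on the curve.


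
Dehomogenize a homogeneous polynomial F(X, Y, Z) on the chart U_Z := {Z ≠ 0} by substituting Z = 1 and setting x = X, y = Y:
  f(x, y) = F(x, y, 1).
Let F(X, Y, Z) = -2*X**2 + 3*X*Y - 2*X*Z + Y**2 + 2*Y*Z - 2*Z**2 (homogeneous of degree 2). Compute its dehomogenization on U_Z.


f(x, y) = -2*x**2 + 3*x*y - 2*x + y**2 + 2*y - 2

On U_Z we set Z = 1. Each monomial c·X^i·Y^j·Z^k in F becomes c·x^i·y^j·1^k = c·x^i·y^j.
Substituting Z = 1: F(X, Y, 1) = -2*x**2 + 3*x*y - 2*x + y**2 + 2*y - 2.
Note: deg(f) ≤ deg(F) = 2; strict inequality happens when F is divisible by Z (lost terms).


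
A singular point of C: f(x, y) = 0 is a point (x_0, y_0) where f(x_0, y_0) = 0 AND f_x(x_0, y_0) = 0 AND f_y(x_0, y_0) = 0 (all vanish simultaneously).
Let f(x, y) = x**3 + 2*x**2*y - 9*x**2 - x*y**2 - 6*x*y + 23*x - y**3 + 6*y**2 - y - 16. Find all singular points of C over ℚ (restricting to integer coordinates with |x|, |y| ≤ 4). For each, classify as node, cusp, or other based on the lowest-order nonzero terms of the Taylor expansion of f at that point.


Singular points: {(2, 1)}; classification: node.

Compute partial derivatives:
  f_x = 3*x**2 + 4*x*y - 18*x - y**2 - 6*y + 23.
  f_y = 2*x**2 - 2*x*y - 6*x - 3*y**2 + 12*y - 1.
Scan x_0 ∈ {−4, ..., 4}. For each x_0, f_y(x_0, y) is a polynomial in y; find its integer roots y ∈ {−4, ..., 4}, then test f_x and f at those candidates.
  x = -4: f_y(-4, y) = -3*y**2 + 20*y + 55; no integer root y with |y| ≤ 4.
  x = -3: f_y(-3, y) = -3*y**2 + 18*y + 35; no integer root y with |y| ≤ 4.
  x = -2: f_y(-2, y) = -3*y**2 + 16*y + 19; vanishes at y ∈ {-1}. (-2, -1): f_x = 84 ≠ 0.
  x = -1: f_y(-1, y) = -3*y**2 + 14*y + 7; no integer root y with |y| ≤ 4.
  x = 0: f_y(0, y) = -3*y**2 + 12*y - 1; no integer root y with |y| ≤ 4.
  x = 1: f_y(1, y) = -3*y**2 + 10*y - 5; no integer root y with |y| ≤ 4.
  x = 2: f_y(2, y) = -3*y**2 + 8*y - 5; vanishes at y ∈ {1}. (2, 1): f_x = 0, f = 0 — SINGULAR.
  x = 3: f_y(3, y) = -3*y**2 + 6*y - 1; no integer root y with |y| ≤ 4.
  x = 4: f_y(4, y) = -3*y**2 + 4*y + 7; vanishes at y ∈ {-1}. (4, -1): f_x = -12 ≠ 0.
Only singular point on the grid: (2, 1).
Classify: substitute x = 2 + u, y = 1 + v and expand: f = u**3 + 2*u**2*v - u**2 - u*v**2 - v**3 + v**2.
No constant or linear terms (consistent with a singular point). Quadratic part: -u**2 + v**2. Cubic part: u**3 + 2*u**2*v - u*v**2 - v**3.
The quadratic part v**2 - u**2 = (v − u)(v + u) splits into two distinct linear factors, so there are two distinct tangent lines y − 1 = ±(x − 2) — this is a node (ordinary double point).
Classification: node.


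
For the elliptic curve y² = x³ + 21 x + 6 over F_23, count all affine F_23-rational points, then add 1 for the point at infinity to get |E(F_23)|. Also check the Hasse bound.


Affine points = {(0, 11), (0, 12), (3, 2), (3, 21), (4, 4), (4, 19), (5, 11), (5, 12), (6, 7), (6, 16), (7, 6), (7, 17), (9, 2), (9, 21), (11, 2), (11, 21), (12, 10), (12, 13), (14, 10), (14, 13), (15, 4), (15, 19), (17, 3), (17, 20), (18, 11), (18, 12), (20, 10), (20, 13), (21, 5), (21, 18)}; affine count = 30; |E(F_23)| = 31.

Discriminant check: Δ ∝ 4a³ + 27b² = 4·21³ + 27·6² = 4·9261 + 27·36 ≡ 20 (mod 23). Nonzero ⇒ E is nonsingular.
For each x ∈ F_23, compute rhs = x³ + 21·x + 6 mod 23, then count y ∈ F_23 with y² ≡ rhs.
  x = 0: rhs = 6, matching y values: 11, 12 (2 points).
  x = 1: rhs = 5, matching y values: none (0 points).
  x = 2: rhs = 10, matching y values: none (0 points).
  x = 3: rhs = 4, matching y values: 2, 21 (2 points).
  x = 4: rhs = 16, matching y values: 4, 19 (2 points).
  x = 5: rhs = 6, matching y values: 11, 12 (2 points).
  x = 6: rhs = 3, matching y values: 7, 16 (2 points).
  x = 7: rhs = 13, matching y values: 6, 17 (2 points).
  x = 8: rhs = 19, matching y values: none (0 points).
  x = 9: rhs = 4, matching y values: 2, 21 (2 points).
  x = 10: rhs = 20, matching y values: none (0 points).
  x = 11: rhs = 4, matching y values: 2, 21 (2 points).
  x = 12: rhs = 8, matching y values: 10, 13 (2 points).
  x = 13: rhs = 15, matching y values: none (0 points).
  x = 14: rhs = 8, matching y values: 10, 13 (2 points).
  x = 15: rhs = 16, matching y values: 4, 19 (2 points).
  x = 16: rhs = 22, matching y values: none (0 points).
  x = 17: rhs = 9, matching y values: 3, 20 (2 points).
  x = 18: rhs = 6, matching y values: 11, 12 (2 points).
  x = 19: rhs = 19, matching y values: none (0 points).
  x = 20: rhs = 8, matching y values: 10, 13 (2 points).
  x = 21: rhs = 2, matching y values: 5, 18 (2 points).
  x = 22: rhs = 7, matching y values: none (0 points).
Total affine count: 30.
Full point count |E(F_23)| = 30 + 1 = 31.
Hasse bound: |31 − (23+1)| = |7| = 7 ≤ 2√23 ≈ 9.5917 ✓.


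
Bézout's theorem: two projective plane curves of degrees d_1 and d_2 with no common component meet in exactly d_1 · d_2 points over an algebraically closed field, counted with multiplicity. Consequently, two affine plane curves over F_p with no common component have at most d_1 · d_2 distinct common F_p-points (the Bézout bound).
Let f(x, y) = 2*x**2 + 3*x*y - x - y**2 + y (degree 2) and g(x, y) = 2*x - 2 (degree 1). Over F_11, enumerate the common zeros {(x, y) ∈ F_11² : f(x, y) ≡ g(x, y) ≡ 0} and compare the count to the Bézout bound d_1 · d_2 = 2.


Common zeros: {(1, 6), (1, 9)}; count = 2; Bézout bound = 2.

deg(f) = 2, deg(g) = 1, so Bézout bound = 2.
Scan x ∈ F_11. For each x, list the y ∈ F_11 with f(x, y) ≡ 0 and those with g(x, y) ≡ 0 (mod 11); the common zeros in that column are the intersection.
  x = 0: f ≡ 0 at y ∈ {0, 1}; g ≡ 0 at y ∈ ∅; common: ∅.
  x = 1: f ≡ 0 at y ∈ {6, 9}; g ≡ 0 at y ∈ {0, 1, 2, 3, 4, 5, 6, 7, 8, 9, 10}; common: {6, 9}.
  x = 2: f ≡ 0 at y ∈ ∅; g ≡ 0 at y ∈ ∅; common: ∅.
  x = 3: f ≡ 0 at y ∈ ∅; g ≡ 0 at y ∈ ∅; common: ∅.
  x = 4: f ≡ 0 at y ∈ ∅; g ≡ 0 at y ∈ ∅; common: ∅.
  x = 5: f ≡ 0 at y ∈ ∅; g ≡ 0 at y ∈ ∅; common: ∅.
  x = 6: f ≡ 0 at y ∈ {0, 8}; g ≡ 0 at y ∈ ∅; common: ∅.
  x = 7: f ≡ 0 at y ∈ {5, 6}; g ≡ 0 at y ∈ ∅; common: ∅.
  x = 8: f ≡ 0 at y ∈ {5, 9}; g ≡ 0 at y ∈ ∅; common: ∅.
  x = 9: f ≡ 0 at y ∈ ∅; g ≡ 0 at y ∈ ∅; common: ∅.
  x = 10: f ≡ 0 at y ∈ {1, 8}; g ≡ 0 at y ∈ ∅; common: ∅.
Collecting: common zeros = {(1, 6), (1, 9)}, so the count is 2.
Comparison with the Bézout bound: 2 ≤ 2 = deg(f)·deg(g), as expected for curves with no common component (the bound is attained).


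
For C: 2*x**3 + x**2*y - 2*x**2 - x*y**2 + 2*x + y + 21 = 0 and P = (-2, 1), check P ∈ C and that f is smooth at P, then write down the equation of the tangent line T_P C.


Tangent line at P: 29*x + 9*y + 49 = 0.

Step 1: f(-2, 1) = 0, so P lies on C.
Step 2: partial derivatives
  f_x(x, y) = 6*x**2 + 2*x*y - 4*x - y**2 + 2, f_y(x, y) = x**2 - 2*x*y + 1.
  f_x(P) = 29, f_y(P) = 9 (gradient nonzero, so P is smooth).
Step 3: tangent line at P: 29·(x − -2) + 9·(y − 1) = 0.
Expanding: 29*x + 9*y + 49 = 0.


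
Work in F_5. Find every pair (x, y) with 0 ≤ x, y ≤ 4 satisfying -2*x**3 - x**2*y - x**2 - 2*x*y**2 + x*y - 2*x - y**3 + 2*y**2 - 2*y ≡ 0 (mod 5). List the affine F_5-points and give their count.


Affine F_5-points: {(0, 0), (0, 3), (0, 4), (1, 0), (4, 3)}; count = 5.

For each of the 25 pairs (x, y) ∈ F_5², evaluate f(x, y) mod 5. Record the zeros.
  x = 0: [0↦0, 1↦4, 2↦1, 3↦0, 4↦0]  zeros at y ∈ {0, 3, 4}
  x = 1: [0↦0, 1↦2, 2↦3, 3↦2, 4↦3]  zeros at y ∈ {0}
  x = 2: [0↦1, 1↦4, 2↦2, 3↦4, 4↦4]  zeros at y ∈ ∅
  x = 3: [0↦1, 1↦3, 2↦1, 3↦4, 4↦1]  zeros at y ∈ ∅
  x = 4: [0↦3, 1↦2, 2↦3, 3↦0, 4↦2]  zeros at y ∈ {3}
Collecting zeros: affine points = {(0, 0), (0, 3), (0, 4), (1, 0), (4, 3)}.
Total count |C(F_5)_aff| = 5.


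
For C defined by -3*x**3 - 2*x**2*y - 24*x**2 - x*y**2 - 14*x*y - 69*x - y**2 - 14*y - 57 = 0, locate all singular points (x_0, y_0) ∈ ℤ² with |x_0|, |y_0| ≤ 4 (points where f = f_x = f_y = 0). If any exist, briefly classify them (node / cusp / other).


Singular points: {(-2, -3)}; classification: cusp.

Compute partial derivatives:
  f_x = -9*x**2 - 4*x*y - 48*x - y**2 - 14*y - 69.
  f_y = -2*x**2 - 2*x*y - 14*x - 2*y - 14.
Scan x_0 ∈ {−4, ..., 4}. For each x_0, f_y(x_0, y) is a polynomial in y; find its integer roots y ∈ {−4, ..., 4}, then test f_x and f at those candidates.
  x = -4: f_y(-4, y) = 6*y + 10; no integer root y with |y| ≤ 4.
  x = -3: f_y(-3, y) = 4*y + 10; no integer root y with |y| ≤ 4.
  x = -2: f_y(-2, y) = 2*y + 6; vanishes at y ∈ {-3}. (-2, -3): f_x = 0, f = 0 — SINGULAR.
  x = -1: f_y(-1, y) = -2; no integer root y with |y| ≤ 4.
  x = 0: f_y(0, y) = -2*y - 14; no integer root y with |y| ≤ 4.
  x = 1: f_y(1, y) = -4*y - 30; no integer root y with |y| ≤ 4.
  x = 2: f_y(2, y) = -6*y - 50; no integer root y with |y| ≤ 4.
  x = 3: f_y(3, y) = -8*y - 74; no integer root y with |y| ≤ 4.
  x = 4: f_y(4, y) = -10*y - 102; no integer root y with |y| ≤ 4.
Only singular point on the grid: (-2, -3).
Classify: substitute x = -2 + u, y = -3 + v and expand: f = -3*u**3 - 2*u**2*v - u*v**2 + v**2.
No constant or linear terms (consistent with a singular point). Quadratic part: v**2. Cubic part: -3*u**3 - 2*u**2*v - u*v**2.
The quadratic part v**2 is a perfect square, so there is a single (double) tangent line v = 0, i.e. y = -3. Restricting the cubic part to that line (v = 0) leaves -3*u**3 ≠ 0, so f is not divisible by v and the branch is v² ≈ 3*u**3 to lowest order — this is a cusp.
Classification: cusp.


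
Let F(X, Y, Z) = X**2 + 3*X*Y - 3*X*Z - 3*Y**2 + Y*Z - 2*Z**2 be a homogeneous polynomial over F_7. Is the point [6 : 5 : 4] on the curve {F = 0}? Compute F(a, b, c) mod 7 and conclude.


F(6,5,4) ≡ 2 (mod 7); P is NOT on the curve.

Evaluate F(6, 5, 4) term-by-term (mod 7).
  X**2 ↦ 1·36·1·1 = 36
  3*X*Y ↦ 3·6·5·1 = 90
  -3*X*Z ↦ -3·6·1·4 = -72
  -3*Y**2 ↦ -3·1·25·1 = -75
  Y*Z ↦ 1·1·5·4 = 20
  -2*Z**2 ↦ -2·1·1·16 = -32
Sum: F(6, 5, 4) = (36) + (90) + (-72) + (-75) + (20) + (-32) = -33.
Reducing mod 7: -33 ≡ 2 (mod 7).
Since F(a, b, c) ≡ 2 ≠ 0 (mod 7), P does NOT lie on the curve.


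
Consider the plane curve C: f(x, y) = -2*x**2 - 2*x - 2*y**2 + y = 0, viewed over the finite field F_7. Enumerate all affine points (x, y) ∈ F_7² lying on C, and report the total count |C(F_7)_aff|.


Affine F_7-points: {(0, 0), (0, 4), (1, 5), (1, 6), (5, 5), (5, 6), (6, 0), (6, 4)}; count = 8.

For each of the 49 pairs (x, y) ∈ F_7², evaluate f(x, y) mod 7. Record the zeros.
  x = 0: [0↦0, 1↦6, 2↦1, 3↦6, 4↦0, 5↦4, 6↦4]  zeros at y ∈ {0, 4}
  x = 1: [0↦3, 1↦2, 2↦4, 3↦2, 4↦3, 5↦0, 6↦0]  zeros at y ∈ {5, 6}
  x = 2: [0↦2, 1↦1, 2↦3, 3↦1, 4↦2, 5↦6, 6↦6]  zeros at y ∈ ∅
  x = 3: [0↦4, 1↦3, 2↦5, 3↦3, 4↦4, 5↦1, 6↦1]  zeros at y ∈ ∅
  x = 4: [0↦2, 1↦1, 2↦3, 3↦1, 4↦2, 5↦6, 6↦6]  zeros at y ∈ ∅
  x = 5: [0↦3, 1↦2, 2↦4, 3↦2, 4↦3, 5↦0, 6↦0]  zeros at y ∈ {5, 6}
  x = 6: [0↦0, 1↦6, 2↦1, 3↦6, 4↦0, 5↦4, 6↦4]  zeros at y ∈ {0, 4}
Collecting zeros: affine points = {(0, 0), (0, 4), (1, 5), (1, 6), (5, 5), (5, 6), (6, 0), (6, 4)}.
Total count |C(F_7)_aff| = 8.


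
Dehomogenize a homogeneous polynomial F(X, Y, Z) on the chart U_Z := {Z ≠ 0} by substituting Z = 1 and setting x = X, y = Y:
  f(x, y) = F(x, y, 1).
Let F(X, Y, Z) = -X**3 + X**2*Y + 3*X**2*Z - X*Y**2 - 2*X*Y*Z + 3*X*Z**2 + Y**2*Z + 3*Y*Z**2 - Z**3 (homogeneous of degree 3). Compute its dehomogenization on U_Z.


f(x, y) = -x**3 + x**2*y + 3*x**2 - x*y**2 - 2*x*y + 3*x + y**2 + 3*y - 1

On U_Z we set Z = 1. Each monomial c·X^i·Y^j·Z^k in F becomes c·x^i·y^j·1^k = c·x^i·y^j.
Substituting Z = 1: F(X, Y, 1) = -x**3 + x**2*y + 3*x**2 - x*y**2 - 2*x*y + 3*x + y**2 + 3*y - 1.
Note: deg(f) ≤ deg(F) = 3; strict inequality happens when F is divisible by Z (lost terms).


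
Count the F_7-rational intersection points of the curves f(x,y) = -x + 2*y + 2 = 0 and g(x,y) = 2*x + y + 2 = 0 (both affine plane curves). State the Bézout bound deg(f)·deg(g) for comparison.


Common zeros: {(1, 3)}; count = 1; Bézout bound = 1.

deg(f) = 1, deg(g) = 1, so Bézout bound = 1.
Scan x ∈ F_7. For each x, list the y ∈ F_7 with f(x, y) ≡ 0 and those with g(x, y) ≡ 0 (mod 7); the common zeros in that column are the intersection.
  x = 0: f ≡ 0 at y ∈ {6}; g ≡ 0 at y ∈ {5}; common: ∅.
  x = 1: f ≡ 0 at y ∈ {3}; g ≡ 0 at y ∈ {3}; common: {3}.
  x = 2: f ≡ 0 at y ∈ {0}; g ≡ 0 at y ∈ {1}; common: ∅.
  x = 3: f ≡ 0 at y ∈ {4}; g ≡ 0 at y ∈ {6}; common: ∅.
  x = 4: f ≡ 0 at y ∈ {1}; g ≡ 0 at y ∈ {4}; common: ∅.
  x = 5: f ≡ 0 at y ∈ {5}; g ≡ 0 at y ∈ {2}; common: ∅.
  x = 6: f ≡ 0 at y ∈ {2}; g ≡ 0 at y ∈ {0}; common: ∅.
Collecting: common zeros = {(1, 3)}, so the count is 1.
Comparison with the Bézout bound: 1 ≤ 1 = deg(f)·deg(g), as expected for curves with no common component (the bound is attained).


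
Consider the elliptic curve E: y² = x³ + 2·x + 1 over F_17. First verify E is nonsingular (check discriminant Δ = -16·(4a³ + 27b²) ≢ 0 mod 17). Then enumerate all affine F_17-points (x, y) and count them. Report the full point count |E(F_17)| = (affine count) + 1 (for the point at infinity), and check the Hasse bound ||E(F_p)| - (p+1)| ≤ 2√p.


Affine points = {(0, 1), (0, 16), (1, 2), (1, 15), (2, 8), (2, 9), (3, 0), (5, 0), (6, 5), (6, 12), (7, 1), (7, 16), (8, 6), (8, 11), (9, 0), (10, 1), (10, 16), (12, 6), (12, 11), (14, 6), (14, 11), (16, 7), (16, 10)}; affine count = 23; |E(F_17)| = 24.

Discriminant check: Δ ∝ 4a³ + 27b² = 4·2³ + 27·1² = 4·8 + 27·1 ≡ 8 (mod 17). Nonzero ⇒ E is nonsingular.
For each x ∈ F_17, compute rhs = x³ + 2·x + 1 mod 17, then count y ∈ F_17 with y² ≡ rhs.
  x = 0: rhs = 1, matching y values: 1, 16 (2 points).
  x = 1: rhs = 4, matching y values: 2, 15 (2 points).
  x = 2: rhs = 13, matching y values: 8, 9 (2 points).
  x = 3: rhs = 0, matching y values: 0 (1 points).
  x = 4: rhs = 5, matching y values: none (0 points).
  x = 5: rhs = 0, matching y values: 0 (1 points).
  x = 6: rhs = 8, matching y values: 5, 12 (2 points).
  x = 7: rhs = 1, matching y values: 1, 16 (2 points).
  x = 8: rhs = 2, matching y values: 6, 11 (2 points).
  x = 9: rhs = 0, matching y values: 0 (1 points).
  x = 10: rhs = 1, matching y values: 1, 16 (2 points).
  x = 11: rhs = 11, matching y values: none (0 points).
  x = 12: rhs = 2, matching y values: 6, 11 (2 points).
  x = 13: rhs = 14, matching y values: none (0 points).
  x = 14: rhs = 2, matching y values: 6, 11 (2 points).
  x = 15: rhs = 6, matching y values: none (0 points).
  x = 16: rhs = 15, matching y values: 7, 10 (2 points).
Total affine count: 23.
Full point count |E(F_17)| = 23 + 1 = 24.
Hasse bound: |24 − (17+1)| = |6| = 6 ≤ 2√17 ≈ 8.2462 ✓.


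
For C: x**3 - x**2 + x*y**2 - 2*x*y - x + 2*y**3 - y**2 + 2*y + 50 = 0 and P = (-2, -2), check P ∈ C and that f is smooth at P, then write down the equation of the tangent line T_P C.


Tangent line at P: 23*x + 42*y + 130 = 0.

Step 1: f(-2, -2) = 0, so P lies on C.
Step 2: partial derivatives
  f_x(x, y) = 3*x**2 - 2*x + y**2 - 2*y - 1, f_y(x, y) = 2*x*y - 2*x + 6*y**2 - 2*y + 2.
  f_x(P) = 23, f_y(P) = 42 (gradient nonzero, so P is smooth).
Step 3: tangent line at P: 23·(x − -2) + 42·(y − -2) = 0.
Expanding: 23*x + 42*y + 130 = 0.


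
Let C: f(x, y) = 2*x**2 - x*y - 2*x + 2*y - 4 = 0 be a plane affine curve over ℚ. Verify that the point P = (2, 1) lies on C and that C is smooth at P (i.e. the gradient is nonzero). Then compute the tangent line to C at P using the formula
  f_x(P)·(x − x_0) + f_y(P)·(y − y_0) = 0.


Tangent line at P: 5*x - 10 = 0.

Step 1: f(2, 1) = 0, so P lies on C.
Step 2: partial derivatives
  f_x(x, y) = 4*x - y - 2, f_y(x, y) = 2 - x.
  f_x(P) = 5, f_y(P) = 0 (gradient nonzero, so P is smooth).
Step 3: tangent line at P: 5·(x − 2) + 0·(y − 1) = 0.
Expanding: 5*x - 10 = 0.


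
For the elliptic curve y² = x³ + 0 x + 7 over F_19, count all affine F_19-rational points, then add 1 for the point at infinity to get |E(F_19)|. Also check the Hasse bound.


Affine points = {(0, 8), (0, 11), (8, 5), (8, 14), (10, 0), (12, 5), (12, 14), (13, 0), (15, 0), (18, 5), (18, 14)}; affine count = 11; |E(F_19)| = 12.

Discriminant check: Δ ∝ 4a³ + 27b² = 4·0³ + 27·7² = 4·0 + 27·49 ≡ 12 (mod 19). Nonzero ⇒ E is nonsingular.
For each x ∈ F_19, compute rhs = x³ + 0·x + 7 mod 19, then count y ∈ F_19 with y² ≡ rhs.
  x = 0: rhs = 7, matching y values: 8, 11 (2 points).
  x = 1: rhs = 8, matching y values: none (0 points).
  x = 2: rhs = 15, matching y values: none (0 points).
  x = 3: rhs = 15, matching y values: none (0 points).
  x = 4: rhs = 14, matching y values: none (0 points).
  x = 5: rhs = 18, matching y values: none (0 points).
  x = 6: rhs = 14, matching y values: none (0 points).
  x = 7: rhs = 8, matching y values: none (0 points).
  x = 8: rhs = 6, matching y values: 5, 14 (2 points).
  x = 9: rhs = 14, matching y values: none (0 points).
  x = 10: rhs = 0, matching y values: 0 (1 points).
  x = 11: rhs = 8, matching y values: none (0 points).
  x = 12: rhs = 6, matching y values: 5, 14 (2 points).
  x = 13: rhs = 0, matching y values: 0 (1 points).
  x = 14: rhs = 15, matching y values: none (0 points).
  x = 15: rhs = 0, matching y values: 0 (1 points).
  x = 16: rhs = 18, matching y values: none (0 points).
  x = 17: rhs = 18, matching y values: none (0 points).
  x = 18: rhs = 6, matching y values: 5, 14 (2 points).
Total affine count: 11.
Full point count |E(F_19)| = 11 + 1 = 12.
Hasse bound: |12 − (19+1)| = |-8| = 8 ≤ 2√19 ≈ 8.7178 ✓.


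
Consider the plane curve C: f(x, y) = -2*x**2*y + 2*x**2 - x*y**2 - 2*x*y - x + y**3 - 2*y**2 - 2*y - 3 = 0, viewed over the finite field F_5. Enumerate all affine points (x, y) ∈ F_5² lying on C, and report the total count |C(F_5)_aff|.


Affine F_5-points: {(0, 3), (1, 1), (1, 3), (1, 4), (4, 0), (4, 2), (4, 4)}; count = 7.

For each of the 25 pairs (x, y) ∈ F_5², evaluate f(x, y) mod 5. Record the zeros.
  x = 0: [0↦2, 1↦4, 2↦3, 3↦0, 4↦1]  zeros at y ∈ {3}
  x = 1: [0↦3, 1↦0, 2↦2, 3↦0, 4↦0]  zeros at y ∈ {1, 3, 4}
  x = 2: [0↦3, 1↦1, 2↦2, 3↦2, 4↦2]  zeros at y ∈ ∅
  x = 3: [0↦2, 1↦2, 2↦3, 3↦1, 4↦2]  zeros at y ∈ ∅
  x = 4: [0↦0, 1↦3, 2↦0, 3↦2, 4↦0]  zeros at y ∈ {0, 2, 4}
Collecting zeros: affine points = {(0, 3), (1, 1), (1, 3), (1, 4), (4, 0), (4, 2), (4, 4)}.
Total count |C(F_5)_aff| = 7.


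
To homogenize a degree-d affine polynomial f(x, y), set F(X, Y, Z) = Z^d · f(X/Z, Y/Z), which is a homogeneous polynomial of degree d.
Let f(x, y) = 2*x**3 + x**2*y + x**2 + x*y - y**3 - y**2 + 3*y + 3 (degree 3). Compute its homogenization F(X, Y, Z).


F(X, Y, Z) = 2*X**3 + X**2*Y + X**2*Z + X*Y*Z - Y**3 - Y**2*Z + 3*Y*Z**2 + 3*Z**3

deg(f) = 3.
Substitute x = X/Z, y = Y/Z into f, then multiply by Z^3.
  monomial 2·x^3·y^0 ↦ 2·X^3·Y^0·Z^0.
  monomial 1·x^2·y^1 ↦ 1·X^2·Y^1·Z^0.
  monomial 1·x^2·y^0 ↦ 1·X^2·Y^0·Z^1.
  monomial 1·x^1·y^1 ↦ 1·X^1·Y^1·Z^1.
  monomial -1·x^0·y^3 ↦ -1·X^0·Y^3·Z^0.
  monomial -1·x^0·y^2 ↦ -1·X^0·Y^2·Z^1.
  monomial 3·x^0·y^1 ↦ 3·X^0·Y^1·Z^2.
  monomial 3·x^0·y^0 ↦ 3·X^0·Y^0·Z^3.
Collecting: F(X, Y, Z) = 2*X**3 + X**2*Y + X**2*Z + X*Y*Z - Y**3 - Y**2*Z + 3*Y*Z**2 + 3*Z**3.


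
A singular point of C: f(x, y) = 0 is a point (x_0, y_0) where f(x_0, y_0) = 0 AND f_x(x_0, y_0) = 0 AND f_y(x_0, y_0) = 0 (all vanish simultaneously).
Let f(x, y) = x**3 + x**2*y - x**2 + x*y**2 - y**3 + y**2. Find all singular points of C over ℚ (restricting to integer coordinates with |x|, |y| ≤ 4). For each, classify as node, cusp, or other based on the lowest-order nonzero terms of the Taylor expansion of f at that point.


Singular points: {(0, 0)}; classification: node.

Compute partial derivatives:
  f_x = 3*x**2 + 2*x*y - 2*x + y**2.
  f_y = x**2 + 2*x*y - 3*y**2 + 2*y.
Scan x_0 ∈ {−4, ..., 4}. For each x_0, f_y(x_0, y) is a polynomial in y; find its integer roots y ∈ {−4, ..., 4}, then test f_x and f at those candidates.
  x = -4: f_y(-4, y) = -3*y**2 - 6*y + 16; no integer root y with |y| ≤ 4.
  x = -3: f_y(-3, y) = -3*y**2 - 4*y + 9; no integer root y with |y| ≤ 4.
  x = -2: f_y(-2, y) = -3*y**2 - 2*y + 4; no integer root y with |y| ≤ 4.
  x = -1: f_y(-1, y) = 1 - 3*y**2; no integer root y with |y| ≤ 4.
  x = 0: f_y(0, y) = -3*y**2 + 2*y; vanishes at y ∈ {0}. (0, 0): f_x = 0, f = 0 — SINGULAR.
  x = 1: f_y(1, y) = -3*y**2 + 4*y + 1; no integer root y with |y| ≤ 4.
  x = 2: f_y(2, y) = -3*y**2 + 6*y + 4; no integer root y with |y| ≤ 4.
  x = 3: f_y(3, y) = -3*y**2 + 8*y + 9; no integer root y with |y| ≤ 4.
  x = 4: f_y(4, y) = -3*y**2 + 10*y + 16; no integer root y with |y| ≤ 4.
Only singular point on the grid: (0, 0).
Classify: substitute x = 0 + u, y = 0 + v and expand: f = u**3 + u**2*v - u**2 + u*v**2 - v**3 + v**2.
No constant or linear terms (consistent with a singular point). Quadratic part: -u**2 + v**2. Cubic part: u**3 + u**2*v + u*v**2 - v**3.
The quadratic part v**2 - u**2 = (v − u)(v + u) splits into two distinct linear factors, so there are two distinct tangent lines y − 0 = ±(x − 0) — this is a node (ordinary double point).
Classification: node.


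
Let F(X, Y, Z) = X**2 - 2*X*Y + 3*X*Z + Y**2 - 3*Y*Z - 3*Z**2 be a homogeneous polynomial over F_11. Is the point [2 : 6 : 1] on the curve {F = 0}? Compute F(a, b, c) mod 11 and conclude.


F(2,6,1) ≡ 1 (mod 11); P is NOT on the curve.

Evaluate F(2, 6, 1) term-by-term (mod 11).
  X**2 ↦ 1·4·1·1 = 4
  -2*X*Y ↦ -2·2·6·1 = -24
  3*X*Z ↦ 3·2·1·1 = 6
  Y**2 ↦ 1·1·36·1 = 36
  -3*Y*Z ↦ -3·1·6·1 = -18
  -3*Z**2 ↦ -3·1·1·1 = -3
Sum: F(2, 6, 1) = (4) + (-24) + (6) + (36) + (-18) + (-3) = 1.
Reducing mod 11: 1 ≡ 1 (mod 11).
Since F(a, b, c) ≡ 1 ≠ 0 (mod 11), P does NOT lie on the curve.


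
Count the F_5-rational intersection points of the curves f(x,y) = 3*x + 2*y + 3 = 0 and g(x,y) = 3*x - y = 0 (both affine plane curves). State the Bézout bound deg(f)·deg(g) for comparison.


Common zeros: {(3, 4)}; count = 1; Bézout bound = 1.

deg(f) = 1, deg(g) = 1, so Bézout bound = 1.
Scan x ∈ F_5. For each x, list the y ∈ F_5 with f(x, y) ≡ 0 and those with g(x, y) ≡ 0 (mod 5); the common zeros in that column are the intersection.
  x = 0: f ≡ 0 at y ∈ {1}; g ≡ 0 at y ∈ {0}; common: ∅.
  x = 1: f ≡ 0 at y ∈ {2}; g ≡ 0 at y ∈ {3}; common: ∅.
  x = 2: f ≡ 0 at y ∈ {3}; g ≡ 0 at y ∈ {1}; common: ∅.
  x = 3: f ≡ 0 at y ∈ {4}; g ≡ 0 at y ∈ {4}; common: {4}.
  x = 4: f ≡ 0 at y ∈ {0}; g ≡ 0 at y ∈ {2}; common: ∅.
Collecting: common zeros = {(3, 4)}, so the count is 1.
Comparison with the Bézout bound: 1 ≤ 1 = deg(f)·deg(g), as expected for curves with no common component (the bound is attained).


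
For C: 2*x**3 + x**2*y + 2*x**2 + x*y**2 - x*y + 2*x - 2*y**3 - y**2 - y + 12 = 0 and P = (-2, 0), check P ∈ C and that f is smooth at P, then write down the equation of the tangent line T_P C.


Tangent line at P: 18*x + 5*y + 36 = 0.

Step 1: f(-2, 0) = 0, so P lies on C.
Step 2: partial derivatives
  f_x(x, y) = 6*x**2 + 2*x*y + 4*x + y**2 - y + 2, f_y(x, y) = x**2 + 2*x*y - x - 6*y**2 - 2*y - 1.
  f_x(P) = 18, f_y(P) = 5 (gradient nonzero, so P is smooth).
Step 3: tangent line at P: 18·(x − -2) + 5·(y − 0) = 0.
Expanding: 18*x + 5*y + 36 = 0.


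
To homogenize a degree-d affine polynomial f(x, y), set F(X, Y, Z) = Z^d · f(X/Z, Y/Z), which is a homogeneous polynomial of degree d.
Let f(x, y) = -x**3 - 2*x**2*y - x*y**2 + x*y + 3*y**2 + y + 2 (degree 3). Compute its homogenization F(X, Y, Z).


F(X, Y, Z) = -X**3 - 2*X**2*Y - X*Y**2 + X*Y*Z + 3*Y**2*Z + Y*Z**2 + 2*Z**3

deg(f) = 3.
Substitute x = X/Z, y = Y/Z into f, then multiply by Z^3.
  monomial -1·x^3·y^0 ↦ -1·X^3·Y^0·Z^0.
  monomial -2·x^2·y^1 ↦ -2·X^2·Y^1·Z^0.
  monomial -1·x^1·y^2 ↦ -1·X^1·Y^2·Z^0.
  monomial 1·x^1·y^1 ↦ 1·X^1·Y^1·Z^1.
  monomial 3·x^0·y^2 ↦ 3·X^0·Y^2·Z^1.
  monomial 1·x^0·y^1 ↦ 1·X^0·Y^1·Z^2.
  monomial 2·x^0·y^0 ↦ 2·X^0·Y^0·Z^3.
Collecting: F(X, Y, Z) = -X**3 - 2*X**2*Y - X*Y**2 + X*Y*Z + 3*Y**2*Z + Y*Z**2 + 2*Z**3.


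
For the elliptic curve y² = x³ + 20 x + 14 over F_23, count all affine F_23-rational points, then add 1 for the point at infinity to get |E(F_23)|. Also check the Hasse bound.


Affine points = {(1, 9), (1, 14), (2, 4), (2, 19), (3, 3), (3, 20), (5, 3), (5, 20), (9, 7), (9, 16), (10, 8), (10, 15), (11, 1), (11, 22), (12, 2), (12, 21), (14, 5), (14, 18), (15, 3), (15, 20), (17, 0), (19, 10), (19, 13), (21, 9), (21, 14), (22, 4), (22, 19)}; affine count = 27; |E(F_23)| = 28.

Discriminant check: Δ ∝ 4a³ + 27b² = 4·20³ + 27·14² = 4·8000 + 27·196 ≡ 9 (mod 23). Nonzero ⇒ E is nonsingular.
For each x ∈ F_23, compute rhs = x³ + 20·x + 14 mod 23, then count y ∈ F_23 with y² ≡ rhs.
  x = 0: rhs = 14, matching y values: none (0 points).
  x = 1: rhs = 12, matching y values: 9, 14 (2 points).
  x = 2: rhs = 16, matching y values: 4, 19 (2 points).
  x = 3: rhs = 9, matching y values: 3, 20 (2 points).
  x = 4: rhs = 20, matching y values: none (0 points).
  x = 5: rhs = 9, matching y values: 3, 20 (2 points).
  x = 6: rhs = 5, matching y values: none (0 points).
  x = 7: rhs = 14, matching y values: none (0 points).
  x = 8: rhs = 19, matching y values: none (0 points).
  x = 9: rhs = 3, matching y values: 7, 16 (2 points).
  x = 10: rhs = 18, matching y values: 8, 15 (2 points).
  x = 11: rhs = 1, matching y values: 1, 22 (2 points).
  x = 12: rhs = 4, matching y values: 2, 21 (2 points).
  x = 13: rhs = 10, matching y values: none (0 points).
  x = 14: rhs = 2, matching y values: 5, 18 (2 points).
  x = 15: rhs = 9, matching y values: 3, 20 (2 points).
  x = 16: rhs = 14, matching y values: none (0 points).
  x = 17: rhs = 0, matching y values: 0 (1 points).
  x = 18: rhs = 19, matching y values: none (0 points).
  x = 19: rhs = 8, matching y values: 10, 13 (2 points).
  x = 20: rhs = 19, matching y values: none (0 points).
  x = 21: rhs = 12, matching y values: 9, 14 (2 points).
  x = 22: rhs = 16, matching y values: 4, 19 (2 points).
Total affine count: 27.
Full point count |E(F_23)| = 27 + 1 = 28.
Hasse bound: |28 − (23+1)| = |4| = 4 ≤ 2√23 ≈ 9.5917 ✓.


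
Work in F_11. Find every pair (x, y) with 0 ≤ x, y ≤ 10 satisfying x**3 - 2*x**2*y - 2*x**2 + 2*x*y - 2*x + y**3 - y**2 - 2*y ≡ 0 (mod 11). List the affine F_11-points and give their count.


Affine F_11-points: {(0, 0), (0, 2), (0, 10), (1, 6), (1, 8), (1, 9), (2, 5), (2, 8), (2, 10), (3, 1), (3, 5), (3, 6), (4, 8), (5, 4), (6, 0), (7, 0), (7, 5), (7, 7), (8, 3), (9, 10), (10, 6)}; count = 21.

For each of the 121 pairs (x, y) ∈ F_11², evaluate f(x, y) mod 11. Record the zeros.
  x = 0: [0↦0, 1↦9, 2↦0, 3↦1, 4↦7, 5↦2, 6↦3, 7↦5, 8↦3, 9↦3, 10↦0]  zeros at y ∈ {0, 2, 10}
  x = 1: [0↦8, 1↦6, 2↦8, 3↦9, 4↦4, 5↦10, 6↦0, 7↦2, 8↦0, 9↦0, 10↦8]  zeros at y ∈ {6, 8, 9}
  x = 2: [0↦7, 1↦1, 2↦10, 3↦7, 4↦9, 5↦0, 6↦8, 7↦6, 8↦0, 9↦7, 10↦0]  zeros at y ∈ {5, 8, 10}
  x = 3: [0↦3, 1↦0, 2↦1, 3↦1, 4↦6, 5↦0, 6↦0, 7↦1, 8↦9, 9↦8, 10↦4]  zeros at y ∈ {1, 5, 6}
  x = 4: [0↦2, 1↦9, 2↦9, 3↦8, 4↦1, 5↦5, 6↦4, 7↦4, 8↦0, 9↦9, 10↦4]  zeros at y ∈ {8}
  x = 5: [0↦10, 1↦1, 2↦7, 3↦1, 4↦0, 5↦10, 6↦4, 7↦10, 8↦1, 9↦5, 10↦6]  zeros at y ∈ {4}
  x = 6: [0↦0, 1↦4, 2↦1, 3↦8, 4↦9, 5↦10, 6↦6, 7↦3, 8↦7, 9↦2, 10↦5]  zeros at y ∈ {0}
  x = 7: [0↦0, 1↦2, 2↦8, 3↦2, 4↦1, 5↦0, 6↦5, 7↦0, 8↦2, 9↦6, 10↦7]  zeros at y ∈ {0, 5, 7}
  x = 8: [0↦5, 1↦1, 2↦1, 3↦0, 4↦4, 5↦8, 6↦7, 7↦7, 8↦3, 9↦1, 10↦7]  zeros at y ∈ {3}
  x = 9: [0↦10, 1↦7, 2↦8, 3↦8, 4↦2, 5↦7, 6↦7, 7↦8, 8↦5, 9↦4, 10↦0]  zeros at y ∈ {10}
  x = 10: [0↦10, 1↦4, 2↦2, 3↦10, 4↦1, 5↦3, 6↦0, 7↦9, 8↦3, 9↦10, 10↦3]  zeros at y ∈ {6}
Collecting zeros: affine points = {(0, 0), (0, 2), (0, 10), (1, 6), (1, 8), (1, 9), (2, 5), (2, 8), (2, 10), (3, 1), (3, 5), (3, 6), (4, 8), (5, 4), (6, 0), (7, 0), (7, 5), (7, 7), (8, 3), (9, 10), (10, 6)}.
Total count |C(F_11)_aff| = 21.


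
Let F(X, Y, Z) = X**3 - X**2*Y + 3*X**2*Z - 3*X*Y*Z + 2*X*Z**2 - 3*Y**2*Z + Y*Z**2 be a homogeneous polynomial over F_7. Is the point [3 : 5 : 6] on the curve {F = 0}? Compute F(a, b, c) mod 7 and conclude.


F(3,5,6) ≡ 2 (mod 7); P is NOT on the curve.

Evaluate F(3, 5, 6) term-by-term (mod 7).
  X**3 ↦ 1·27·1·1 = 27
  -X**2*Y ↦ -1·9·5·1 = -45
  3*X**2*Z ↦ 3·9·1·6 = 162
  -3*X*Y*Z ↦ -3·3·5·6 = -270
  2*X*Z**2 ↦ 2·3·1·36 = 216
  -3*Y**2*Z ↦ -3·1·25·6 = -450
  Y*Z**2 ↦ 1·1·5·36 = 180
Sum: F(3, 5, 6) = (27) + (-45) + (162) + (-270) + (216) + (-450) + (180) = -180.
Reducing mod 7: -180 ≡ 2 (mod 7).
Since F(a, b, c) ≡ 2 ≠ 0 (mod 7), P does NOT lie on the curve.


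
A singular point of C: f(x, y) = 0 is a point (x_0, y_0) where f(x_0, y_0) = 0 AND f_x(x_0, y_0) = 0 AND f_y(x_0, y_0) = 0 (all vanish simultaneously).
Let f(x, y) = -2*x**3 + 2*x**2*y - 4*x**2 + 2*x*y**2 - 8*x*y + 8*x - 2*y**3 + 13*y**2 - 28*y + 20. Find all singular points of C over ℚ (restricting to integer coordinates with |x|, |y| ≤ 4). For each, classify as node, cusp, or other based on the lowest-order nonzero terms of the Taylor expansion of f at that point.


Singular points: {(0, 2)}; classification: cusp.

Compute partial derivatives:
  f_x = -6*x**2 + 4*x*y - 8*x + 2*y**2 - 8*y + 8.
  f_y = 2*x**2 + 4*x*y - 8*x - 6*y**2 + 26*y - 28.
Scan x_0 ∈ {−4, ..., 4}. For each x_0, f_y(x_0, y) is a polynomial in y; find its integer roots y ∈ {−4, ..., 4}, then test f_x and f at those candidates.
  x = -4: f_y(-4, y) = -6*y**2 + 10*y + 36; no integer root y with |y| ≤ 4.
  x = -3: f_y(-3, y) = -6*y**2 + 14*y + 14; no integer root y with |y| ≤ 4.
  x = -2: f_y(-2, y) = -6*y**2 + 18*y - 4; no integer root y with |y| ≤ 4.
  x = -1: f_y(-1, y) = -6*y**2 + 22*y - 18; no integer root y with |y| ≤ 4.
  x = 0: f_y(0, y) = -6*y**2 + 26*y - 28; vanishes at y ∈ {2}. (0, 2): f_x = 0, f = 0 — SINGULAR.
  x = 1: f_y(1, y) = -6*y**2 + 30*y - 34; no integer root y with |y| ≤ 4.
  x = 2: f_y(2, y) = -6*y**2 + 34*y - 36; no integer root y with |y| ≤ 4.
  x = 3: f_y(3, y) = -6*y**2 + 38*y - 34; no integer root y with |y| ≤ 4.
  x = 4: f_y(4, y) = -6*y**2 + 42*y - 28; no integer root y with |y| ≤ 4.
Only singular point on the grid: (0, 2).
Classify: substitute x = 0 + u, y = 2 + v and expand: f = -2*u**3 + 2*u**2*v + 2*u*v**2 - 2*v**3 + v**2.
No constant or linear terms (consistent with a singular point). Quadratic part: v**2. Cubic part: -2*u**3 + 2*u**2*v + 2*u*v**2 - 2*v**3.
The quadratic part v**2 is a perfect square, so there is a single (double) tangent line v = 0, i.e. y = 2. Restricting the cubic part to that line (v = 0) leaves -2*u**3 ≠ 0, so f is not divisible by v and the branch is v² ≈ 2*u**3 to lowest order — this is a cusp.
Classification: cusp.
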